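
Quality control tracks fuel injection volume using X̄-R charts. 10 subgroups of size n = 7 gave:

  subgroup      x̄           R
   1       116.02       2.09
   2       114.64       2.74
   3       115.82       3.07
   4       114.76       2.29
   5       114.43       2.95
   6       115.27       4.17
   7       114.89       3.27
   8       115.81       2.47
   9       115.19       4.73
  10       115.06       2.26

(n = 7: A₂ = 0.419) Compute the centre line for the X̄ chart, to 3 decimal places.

115.189

X̄̄ = (116.02 + 114.64 + 115.82 + 114.76 + 114.43 + 115.27 + 114.89 + 115.81 + 115.19 + 115.06) / 10 = 1151.8900 / 10 = 115.1890
CL = X̄̄ = 115.1890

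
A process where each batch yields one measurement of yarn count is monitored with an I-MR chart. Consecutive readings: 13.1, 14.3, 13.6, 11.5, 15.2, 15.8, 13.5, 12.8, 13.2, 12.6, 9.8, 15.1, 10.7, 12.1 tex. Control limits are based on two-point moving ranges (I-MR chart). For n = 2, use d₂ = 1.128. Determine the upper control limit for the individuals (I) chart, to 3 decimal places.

X̄ = (13.1 + 14.3 + 13.6 + 11.5 + 15.2 + 15.8 + 13.5 + 12.8 + 13.2 + 12.6 + 9.8 + 15.1 + 10.7 + 12.1) / 14 = 13.0929
Moving ranges: 1.2, 0.7, 2.1, 3.7, 0.6, 2.3, 0.7, 0.4, 0.6, 2.8, 5.3, 4.4, 1.4; M̄R̄ = 26.2000 / 13 = 2.0154
UCL = X̄ + 3·M̄R̄/d₂ = 13.0929 + 3 × 2.0154 / 1.128 = 18.4529

18.453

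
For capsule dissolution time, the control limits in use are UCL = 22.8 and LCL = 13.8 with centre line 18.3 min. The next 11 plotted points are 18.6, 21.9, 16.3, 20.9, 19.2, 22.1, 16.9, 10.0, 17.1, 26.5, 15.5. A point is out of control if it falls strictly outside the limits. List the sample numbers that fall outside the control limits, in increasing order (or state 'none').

Compare each point to [13.8, 22.8]: sample 8 = 10.0 < LCL; sample 10 = 26.5 > UCL.

8, 10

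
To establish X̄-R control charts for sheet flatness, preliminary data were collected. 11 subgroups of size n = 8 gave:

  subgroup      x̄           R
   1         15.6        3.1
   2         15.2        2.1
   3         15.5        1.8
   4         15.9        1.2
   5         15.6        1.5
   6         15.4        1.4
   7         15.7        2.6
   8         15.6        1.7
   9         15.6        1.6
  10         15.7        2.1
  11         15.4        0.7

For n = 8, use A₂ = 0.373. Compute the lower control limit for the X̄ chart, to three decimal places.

14.892

X̄̄ = (15.6 + 15.2 + 15.5 + 15.9 + 15.6 + 15.4 + 15.7 + 15.6 + 15.6 + 15.7 + 15.4) / 11 = 171.2000 / 11 = 15.5636
R̄ = (3.1 + 2.1 + 1.8 + 1.2 + 1.5 + 1.4 + 2.6 + 1.7 + 1.6 + 2.1 + 0.7) / 11 = 19.8000 / 11 = 1.8000
LCL = X̄̄ − A₂·R̄ = 15.5636 − 0.373 × 1.8000 = 14.8922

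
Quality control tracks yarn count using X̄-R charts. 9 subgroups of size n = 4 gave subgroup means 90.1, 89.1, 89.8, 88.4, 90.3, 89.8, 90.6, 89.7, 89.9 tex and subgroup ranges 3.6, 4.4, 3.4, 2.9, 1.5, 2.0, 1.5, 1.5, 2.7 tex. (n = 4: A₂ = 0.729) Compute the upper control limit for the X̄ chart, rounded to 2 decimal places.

X̄̄ = (90.1 + 89.1 + 89.8 + 88.4 + 90.3 + 89.8 + 90.6 + 89.7 + 89.9) / 9 = 807.7000 / 9 = 89.7444
R̄ = (3.6 + 4.4 + 3.4 + 2.9 + 1.5 + 2.0 + 1.5 + 1.5 + 2.7) / 9 = 23.5000 / 9 = 2.6111
UCL = X̄̄ + A₂·R̄ = 89.7444 + 0.729 × 2.6111 = 91.6479

91.65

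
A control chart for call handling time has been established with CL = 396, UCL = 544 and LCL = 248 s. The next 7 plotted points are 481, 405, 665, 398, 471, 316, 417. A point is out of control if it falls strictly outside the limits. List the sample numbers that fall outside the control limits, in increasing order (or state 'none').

Compare each point to [248, 544]: sample 3 = 665 > UCL.

3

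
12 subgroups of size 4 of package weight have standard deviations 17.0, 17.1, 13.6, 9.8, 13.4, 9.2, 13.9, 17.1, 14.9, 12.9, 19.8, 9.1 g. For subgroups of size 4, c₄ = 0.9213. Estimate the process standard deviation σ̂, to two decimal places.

15.18

s̄ = (17.0 + 17.1 + 13.6 + 9.8 + 13.4 + 9.2 + 13.9 + 17.1 + 14.9 + 12.9 + 19.8 + 9.1) / 12 = 13.9833
σ̂ = s̄ / c₄ = 13.9833 / 0.9213 = 15.1778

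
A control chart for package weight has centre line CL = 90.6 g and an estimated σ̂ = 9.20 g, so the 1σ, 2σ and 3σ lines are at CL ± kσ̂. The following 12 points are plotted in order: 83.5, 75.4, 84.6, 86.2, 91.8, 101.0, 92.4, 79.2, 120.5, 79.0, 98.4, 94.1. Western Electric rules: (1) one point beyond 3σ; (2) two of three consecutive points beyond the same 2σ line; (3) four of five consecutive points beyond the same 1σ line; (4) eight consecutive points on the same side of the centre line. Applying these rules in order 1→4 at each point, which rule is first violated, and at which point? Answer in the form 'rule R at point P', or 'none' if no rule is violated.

rule 1 at point 9

Zone of each point (C = within 1σ̂, B = 1σ̂–2σ̂, A = 2σ̂–3σ̂, * = beyond 3σ̂; sign = side of CL): 1:-C, 2:-B, 3:-C, 4:-C, 5:+C, 6:+B, 7:+C, 8:-B, 9:+*, 10:-B, 11:+C, 12:+C
Rule 1 (one point beyond the 3σ limits) is satisfied at point 9.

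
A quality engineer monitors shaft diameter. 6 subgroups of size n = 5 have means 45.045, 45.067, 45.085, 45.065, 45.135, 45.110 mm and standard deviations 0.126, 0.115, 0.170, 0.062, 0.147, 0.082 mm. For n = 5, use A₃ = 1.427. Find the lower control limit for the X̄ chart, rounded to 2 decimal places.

44.92

X̄̄ = (45.045 + 45.067 + 45.085 + 45.065 + 45.135 + 45.110) / 6 = 45.0845
s̄ = (0.126 + 0.115 + 0.170 + 0.062 + 0.147 + 0.082) / 6 = 0.1170
LCL = X̄̄ − A₃·s̄ = 45.0845 − 1.427 × 0.1170 = 44.9175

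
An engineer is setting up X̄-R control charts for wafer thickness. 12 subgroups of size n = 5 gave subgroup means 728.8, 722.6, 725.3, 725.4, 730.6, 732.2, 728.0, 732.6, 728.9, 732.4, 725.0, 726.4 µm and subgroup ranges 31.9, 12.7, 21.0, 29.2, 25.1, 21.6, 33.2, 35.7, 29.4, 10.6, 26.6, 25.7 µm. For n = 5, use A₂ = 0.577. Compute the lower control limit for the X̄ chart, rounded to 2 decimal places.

X̄̄ = (728.8 + 722.6 + 725.3 + 725.4 + 730.6 + 732.2 + 728.0 + 732.6 + 728.9 + 732.4 + 725.0 + 726.4) / 12 = 8738.2000 / 12 = 728.1833
R̄ = (31.9 + 12.7 + 21.0 + 29.2 + 25.1 + 21.6 + 33.2 + 35.7 + 29.4 + 10.6 + 26.6 + 25.7) / 12 = 302.7000 / 12 = 25.2250
LCL = X̄̄ − A₂·R̄ = 728.1833 − 0.577 × 25.2250 = 713.6285

713.63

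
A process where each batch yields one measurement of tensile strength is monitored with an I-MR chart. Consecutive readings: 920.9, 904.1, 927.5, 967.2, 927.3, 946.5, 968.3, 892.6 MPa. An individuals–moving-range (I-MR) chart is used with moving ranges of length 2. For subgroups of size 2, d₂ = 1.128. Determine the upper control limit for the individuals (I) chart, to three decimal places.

1021.656

X̄ = (920.9 + 904.1 + 927.5 + 967.2 + 927.3 + 946.5 + 968.3 + 892.6) / 8 = 931.8000
Moving ranges: 16.8, 23.4, 39.7, 39.9, 19.2, 21.8, 75.7; M̄R̄ = 236.5000 / 7 = 33.7857
UCL = X̄ + 3·M̄R̄/d₂ = 931.8000 + 3 × 33.7857 / 1.128 = 1021.6556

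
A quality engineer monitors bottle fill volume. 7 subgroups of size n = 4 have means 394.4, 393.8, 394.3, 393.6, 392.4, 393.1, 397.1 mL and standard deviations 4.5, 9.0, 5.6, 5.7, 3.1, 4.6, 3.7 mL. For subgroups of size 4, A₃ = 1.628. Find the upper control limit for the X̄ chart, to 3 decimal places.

402.519

X̄̄ = (394.4 + 393.8 + 394.3 + 393.6 + 392.4 + 393.1 + 397.1) / 7 = 394.1000
s̄ = (4.5 + 9.0 + 5.6 + 5.7 + 3.1 + 4.6 + 3.7) / 7 = 5.1714
UCL = X̄̄ + A₃·s̄ = 394.1000 + 1.628 × 5.1714 = 402.5191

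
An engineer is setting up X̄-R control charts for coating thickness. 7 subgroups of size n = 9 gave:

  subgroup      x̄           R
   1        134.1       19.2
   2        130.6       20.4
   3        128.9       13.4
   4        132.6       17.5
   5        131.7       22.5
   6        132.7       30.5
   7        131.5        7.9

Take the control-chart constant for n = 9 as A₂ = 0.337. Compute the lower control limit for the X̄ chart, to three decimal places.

125.403

X̄̄ = (134.1 + 130.6 + 128.9 + 132.6 + 131.7 + 132.7 + 131.5) / 7 = 922.1000 / 7 = 131.7286
R̄ = (19.2 + 20.4 + 13.4 + 17.5 + 22.5 + 30.5 + 7.9) / 7 = 131.4000 / 7 = 18.7714
LCL = X̄̄ − A₂·R̄ = 131.7286 − 0.337 × 18.7714 = 125.4026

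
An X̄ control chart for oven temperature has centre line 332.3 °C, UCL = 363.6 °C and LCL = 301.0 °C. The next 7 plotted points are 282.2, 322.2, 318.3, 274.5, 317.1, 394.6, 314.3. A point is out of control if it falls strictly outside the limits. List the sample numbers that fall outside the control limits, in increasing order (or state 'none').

1, 4, 6

Compare each point to [301.0, 363.6]: sample 1 = 282.2 < LCL; sample 4 = 274.5 < LCL; sample 6 = 394.6 > UCL.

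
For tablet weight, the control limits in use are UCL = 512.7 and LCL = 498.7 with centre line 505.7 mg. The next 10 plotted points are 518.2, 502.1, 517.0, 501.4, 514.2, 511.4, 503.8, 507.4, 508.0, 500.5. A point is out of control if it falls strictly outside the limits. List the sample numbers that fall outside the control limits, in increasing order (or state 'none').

1, 3, 5

Compare each point to [498.7, 512.7]: sample 1 = 518.2 > UCL; sample 3 = 517.0 > UCL; sample 5 = 514.2 > UCL.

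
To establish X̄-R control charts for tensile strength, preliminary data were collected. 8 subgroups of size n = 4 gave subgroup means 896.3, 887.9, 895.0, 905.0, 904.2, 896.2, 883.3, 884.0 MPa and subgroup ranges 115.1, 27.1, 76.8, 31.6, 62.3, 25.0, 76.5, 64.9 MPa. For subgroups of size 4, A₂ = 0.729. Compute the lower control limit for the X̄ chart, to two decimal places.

X̄̄ = (896.3 + 887.9 + 895.0 + 905.0 + 904.2 + 896.2 + 883.3 + 884.0) / 8 = 7151.9000 / 8 = 893.9875
R̄ = (115.1 + 27.1 + 76.8 + 31.6 + 62.3 + 25.0 + 76.5 + 64.9) / 8 = 479.3000 / 8 = 59.9125
LCL = X̄̄ − A₂·R̄ = 893.9875 − 0.729 × 59.9125 = 850.3113

850.31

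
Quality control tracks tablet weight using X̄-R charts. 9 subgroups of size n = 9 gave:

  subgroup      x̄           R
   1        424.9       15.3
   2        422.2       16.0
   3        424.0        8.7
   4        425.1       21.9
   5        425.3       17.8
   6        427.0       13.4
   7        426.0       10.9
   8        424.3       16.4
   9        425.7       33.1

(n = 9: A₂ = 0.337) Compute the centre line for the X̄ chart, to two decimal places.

X̄̄ = (424.9 + 422.2 + 424.0 + 425.1 + 425.3 + 427.0 + 426.0 + 424.3 + 425.7) / 9 = 3824.5000 / 9 = 424.9444
CL = X̄̄ = 424.9444

424.94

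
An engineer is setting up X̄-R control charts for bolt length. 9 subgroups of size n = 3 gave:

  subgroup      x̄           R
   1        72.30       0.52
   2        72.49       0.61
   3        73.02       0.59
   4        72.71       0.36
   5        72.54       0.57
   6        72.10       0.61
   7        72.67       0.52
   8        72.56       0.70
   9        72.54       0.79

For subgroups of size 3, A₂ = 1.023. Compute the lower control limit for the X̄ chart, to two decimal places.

X̄̄ = (72.30 + 72.49 + 73.02 + 72.71 + 72.54 + 72.10 + 72.67 + 72.56 + 72.54) / 9 = 652.9300 / 9 = 72.5478
R̄ = (0.52 + 0.61 + 0.59 + 0.36 + 0.57 + 0.61 + 0.52 + 0.70 + 0.79) / 9 = 5.2700 / 9 = 0.5856
LCL = X̄̄ − A₂·R̄ = 72.5478 − 1.023 × 0.5856 = 71.9488

71.95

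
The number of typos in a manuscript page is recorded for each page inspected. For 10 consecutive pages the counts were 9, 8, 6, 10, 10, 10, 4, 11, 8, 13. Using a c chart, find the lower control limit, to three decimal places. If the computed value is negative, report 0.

c̄ = (9 + 8 + 6 + 10 + 10 + 10 + 4 + 11 + 8 + 13) / 10 = 89 / 10 = 8.9000
LCL = c̄ − 3√c̄ = 8.9000 − 3 × 2.9833 = -0.0499 → 0 (cannot be negative)

0.000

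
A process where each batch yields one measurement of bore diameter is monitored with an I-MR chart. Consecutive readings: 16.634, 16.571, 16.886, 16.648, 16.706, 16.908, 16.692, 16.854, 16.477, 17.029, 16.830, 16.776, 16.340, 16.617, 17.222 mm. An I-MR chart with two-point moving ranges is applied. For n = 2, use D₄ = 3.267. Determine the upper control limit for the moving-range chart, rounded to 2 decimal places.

Moving ranges: 0.063, 0.315, 0.238, 0.058, 0.202, 0.216, 0.162, 0.377, 0.552, 0.199, 0.054, 0.436, 0.277, 0.605; M̄R̄ = 3.7540 / 14 = 0.2681
UCL_MR = D₄·M̄R̄ = 3.267 × 0.2681 = 0.8760

0.88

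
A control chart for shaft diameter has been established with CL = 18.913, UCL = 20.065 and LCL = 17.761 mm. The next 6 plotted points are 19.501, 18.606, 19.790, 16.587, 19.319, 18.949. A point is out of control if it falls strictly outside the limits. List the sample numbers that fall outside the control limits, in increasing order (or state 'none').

4

Compare each point to [17.761, 20.065]: sample 4 = 16.587 < LCL.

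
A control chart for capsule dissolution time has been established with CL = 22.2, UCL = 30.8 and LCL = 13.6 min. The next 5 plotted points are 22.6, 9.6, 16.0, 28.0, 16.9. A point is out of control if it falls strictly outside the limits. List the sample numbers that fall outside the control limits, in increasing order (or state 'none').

2

Compare each point to [13.6, 30.8]: sample 2 = 9.6 < LCL.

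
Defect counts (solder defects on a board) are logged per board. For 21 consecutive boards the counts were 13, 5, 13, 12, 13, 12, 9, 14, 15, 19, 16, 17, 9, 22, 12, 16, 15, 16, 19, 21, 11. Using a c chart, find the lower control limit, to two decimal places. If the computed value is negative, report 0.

c̄ = (13 + 5 + 13 + 12 + 13 + 12 + 9 + 14 + 15 + 19 + 16 + 17 + 9 + 22 + 12 + 16 + 15 + 16 + 19 + 21 + 11) / 21 = 299 / 21 = 14.2381
LCL = c̄ − 3√c̄ = 14.2381 − 3 × 3.7733 = 2.9181

2.92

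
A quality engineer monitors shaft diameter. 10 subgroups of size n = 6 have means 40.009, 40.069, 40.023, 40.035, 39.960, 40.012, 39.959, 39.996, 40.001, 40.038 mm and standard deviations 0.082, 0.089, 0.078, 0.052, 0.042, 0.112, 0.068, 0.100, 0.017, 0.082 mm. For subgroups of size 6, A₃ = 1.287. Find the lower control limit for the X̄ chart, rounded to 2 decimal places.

39.92

X̄̄ = (40.009 + 40.069 + 40.023 + 40.035 + 39.960 + 40.012 + 39.959 + 39.996 + 40.001 + 40.038) / 10 = 40.0102
s̄ = (0.082 + 0.089 + 0.078 + 0.052 + 0.042 + 0.112 + 0.068 + 0.100 + 0.017 + 0.082) / 10 = 0.0722
LCL = X̄̄ − A₃·s̄ = 40.0102 − 1.287 × 0.0722 = 39.9173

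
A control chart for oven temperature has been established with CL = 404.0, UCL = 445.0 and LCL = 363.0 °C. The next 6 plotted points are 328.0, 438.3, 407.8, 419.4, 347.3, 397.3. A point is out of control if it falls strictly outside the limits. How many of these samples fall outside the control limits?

2

Compare each point to [363.0, 445.0]: sample 1 = 328.0 < LCL; sample 5 = 347.3 < LCL.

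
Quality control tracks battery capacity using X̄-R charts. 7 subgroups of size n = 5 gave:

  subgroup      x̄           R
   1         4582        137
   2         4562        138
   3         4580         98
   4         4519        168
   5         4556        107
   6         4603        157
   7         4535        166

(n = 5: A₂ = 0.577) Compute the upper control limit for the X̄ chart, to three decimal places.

X̄̄ = (4582 + 4562 + 4580 + 4519 + 4556 + 4603 + 4535) / 7 = 31937.0000 / 7 = 4562.4286
R̄ = (137 + 138 + 98 + 168 + 107 + 157 + 166) / 7 = 971.0000 / 7 = 138.7143
UCL = X̄̄ + A₂·R̄ = 4562.4286 + 0.577 × 138.7143 = 4642.4667

4642.467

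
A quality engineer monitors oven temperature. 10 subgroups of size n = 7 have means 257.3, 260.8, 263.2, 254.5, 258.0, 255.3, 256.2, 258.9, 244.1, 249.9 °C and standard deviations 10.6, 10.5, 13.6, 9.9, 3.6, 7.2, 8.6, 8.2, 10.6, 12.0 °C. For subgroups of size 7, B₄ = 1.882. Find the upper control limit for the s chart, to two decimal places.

17.84

s̄ = (10.6 + 10.5 + 13.6 + 9.9 + 3.6 + 7.2 + 8.6 + 8.2 + 10.6 + 12.0) / 10 = 9.4800
UCL_s = B₄·s̄ = 1.882 × 9.4800 = 17.8414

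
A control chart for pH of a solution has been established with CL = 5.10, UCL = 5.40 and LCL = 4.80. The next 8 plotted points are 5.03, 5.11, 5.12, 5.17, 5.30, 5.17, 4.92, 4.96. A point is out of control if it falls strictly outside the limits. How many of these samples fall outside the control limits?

All 8 points lie within [4.80, 5.40].

0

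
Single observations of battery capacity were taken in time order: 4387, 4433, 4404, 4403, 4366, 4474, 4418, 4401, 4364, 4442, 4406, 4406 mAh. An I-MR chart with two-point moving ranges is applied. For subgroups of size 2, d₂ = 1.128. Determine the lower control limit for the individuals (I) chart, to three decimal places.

4301.075

X̄ = (4387 + 4433 + 4404 + 4403 + 4366 + 4474 + 4418 + 4401 + 4364 + 4442 + 4406 + 4406) / 12 = 4408.6667
Moving ranges: 46, 29, 1, 37, 108, 56, 17, 37, 78, 36, 0; M̄R̄ = 445.0000 / 11 = 40.4545
LCL = X̄ − 3·M̄R̄/d₂ = 4408.6667 − 3 × 40.4545 / 1.128 = 4301.0748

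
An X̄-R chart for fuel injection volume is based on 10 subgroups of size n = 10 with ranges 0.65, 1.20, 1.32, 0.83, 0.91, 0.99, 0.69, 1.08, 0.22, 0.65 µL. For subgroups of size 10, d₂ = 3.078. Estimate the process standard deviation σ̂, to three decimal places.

0.277

R̄ = (0.65 + 1.20 + 1.32 + 0.83 + 0.91 + 0.99 + 0.69 + 1.08 + 0.22 + 0.65) / 10 = 0.8540
σ̂ = R̄ / d₂ = 0.8540 / 3.078 = 0.2775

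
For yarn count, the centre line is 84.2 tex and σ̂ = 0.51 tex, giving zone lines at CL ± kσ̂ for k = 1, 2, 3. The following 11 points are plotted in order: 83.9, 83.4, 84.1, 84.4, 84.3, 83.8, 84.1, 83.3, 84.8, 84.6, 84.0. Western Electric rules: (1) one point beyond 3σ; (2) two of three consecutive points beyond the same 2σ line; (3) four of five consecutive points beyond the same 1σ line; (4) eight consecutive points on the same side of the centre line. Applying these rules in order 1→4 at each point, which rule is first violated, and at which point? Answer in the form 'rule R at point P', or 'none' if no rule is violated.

none

Zone of each point (C = within 1σ̂, B = 1σ̂–2σ̂, A = 2σ̂–3σ̂, * = beyond 3σ̂; sign = side of CL): 1:-C, 2:-B, 3:-C, 4:+C, 5:+C, 6:-C, 7:-C, 8:-B, 9:+B, 10:+C, 11:-C
No rule fires across all 11 points.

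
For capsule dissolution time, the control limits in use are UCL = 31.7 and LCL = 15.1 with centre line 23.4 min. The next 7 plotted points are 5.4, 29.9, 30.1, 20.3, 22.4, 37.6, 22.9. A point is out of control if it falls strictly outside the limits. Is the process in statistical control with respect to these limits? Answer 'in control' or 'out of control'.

Compare each point to [15.1, 31.7]: sample 1 = 5.4 < LCL; sample 6 = 37.6 > UCL.

out of control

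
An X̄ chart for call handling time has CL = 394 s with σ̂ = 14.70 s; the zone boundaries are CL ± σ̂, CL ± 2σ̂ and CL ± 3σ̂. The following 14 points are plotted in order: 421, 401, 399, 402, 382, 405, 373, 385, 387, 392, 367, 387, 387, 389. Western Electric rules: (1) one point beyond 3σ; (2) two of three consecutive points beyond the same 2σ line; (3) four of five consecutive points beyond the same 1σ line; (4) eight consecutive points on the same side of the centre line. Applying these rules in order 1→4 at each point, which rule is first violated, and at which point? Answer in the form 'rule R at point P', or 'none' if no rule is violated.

Zone of each point (C = within 1σ̂, B = 1σ̂–2σ̂, A = 2σ̂–3σ̂, * = beyond 3σ̂; sign = side of CL): 1:+B, 2:+C, 3:+C, 4:+C, 5:-C, 6:+C, 7:-B, 8:-C, 9:-C, 10:-C, 11:-B, 12:-C, 13:-C, 14:-C
Rule 4 (eight consecutive points on the same side of the centre line) is satisfied at point 14.

rule 4 at point 14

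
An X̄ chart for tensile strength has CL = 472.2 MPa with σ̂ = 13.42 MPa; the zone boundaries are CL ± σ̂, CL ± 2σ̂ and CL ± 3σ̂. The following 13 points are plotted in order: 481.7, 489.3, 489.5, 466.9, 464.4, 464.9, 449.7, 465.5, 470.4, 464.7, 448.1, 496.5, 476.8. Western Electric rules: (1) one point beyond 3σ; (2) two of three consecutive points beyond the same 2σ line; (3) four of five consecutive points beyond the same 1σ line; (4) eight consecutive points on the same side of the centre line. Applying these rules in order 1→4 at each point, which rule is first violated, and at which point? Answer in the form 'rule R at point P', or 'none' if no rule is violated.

Zone of each point (C = within 1σ̂, B = 1σ̂–2σ̂, A = 2σ̂–3σ̂, * = beyond 3σ̂; sign = side of CL): 1:+C, 2:+B, 3:+B, 4:-C, 5:-C, 6:-C, 7:-B, 8:-C, 9:-C, 10:-C, 11:-B, 12:+B, 13:+C
Rule 4 (eight consecutive points on the same side of the centre line) is satisfied at point 11.

rule 4 at point 11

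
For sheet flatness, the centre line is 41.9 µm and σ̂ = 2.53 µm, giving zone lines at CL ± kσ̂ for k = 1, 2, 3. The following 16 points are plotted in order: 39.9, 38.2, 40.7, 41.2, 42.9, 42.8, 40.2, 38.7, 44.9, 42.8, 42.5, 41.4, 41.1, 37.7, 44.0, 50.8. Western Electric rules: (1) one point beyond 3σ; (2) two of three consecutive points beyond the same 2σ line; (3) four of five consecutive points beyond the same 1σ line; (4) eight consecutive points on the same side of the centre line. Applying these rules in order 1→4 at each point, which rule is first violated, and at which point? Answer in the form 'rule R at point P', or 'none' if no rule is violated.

rule 1 at point 16

Zone of each point (C = within 1σ̂, B = 1σ̂–2σ̂, A = 2σ̂–3σ̂, * = beyond 3σ̂; sign = side of CL): 1:-C, 2:-B, 3:-C, 4:-C, 5:+C, 6:+C, 7:-C, 8:-B, 9:+B, 10:+C, 11:+C, 12:-C, 13:-C, 14:-B, 15:+C, 16:+*
Rule 1 (one point beyond the 3σ limits) is satisfied at point 16.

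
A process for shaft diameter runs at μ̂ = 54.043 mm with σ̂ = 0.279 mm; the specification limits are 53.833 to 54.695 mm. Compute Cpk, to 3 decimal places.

Cpu = (USL − μ̂) / (3σ̂) = (54.695 − 54.043) / (3 × 0.279) = 0.7790; Cpl = (μ̂ − LSL) / (3σ̂) = (54.043 − 53.833) / (3 × 0.279) = 0.2509; Cpk = min(Cpu, Cpl) = 0.2509

0.251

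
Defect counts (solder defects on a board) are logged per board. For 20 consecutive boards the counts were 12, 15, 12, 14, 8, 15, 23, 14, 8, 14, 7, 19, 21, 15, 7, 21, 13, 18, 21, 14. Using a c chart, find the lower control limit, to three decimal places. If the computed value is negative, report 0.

3.107

c̄ = (12 + 15 + 12 + 14 + 8 + 15 + 23 + 14 + 8 + 14 + 7 + 19 + 21 + 15 + 7 + 21 + 13 + 18 + 21 + 14) / 20 = 291 / 20 = 14.5500
LCL = c̄ − 3√c̄ = 14.5500 − 3 × 3.8144 = 3.1067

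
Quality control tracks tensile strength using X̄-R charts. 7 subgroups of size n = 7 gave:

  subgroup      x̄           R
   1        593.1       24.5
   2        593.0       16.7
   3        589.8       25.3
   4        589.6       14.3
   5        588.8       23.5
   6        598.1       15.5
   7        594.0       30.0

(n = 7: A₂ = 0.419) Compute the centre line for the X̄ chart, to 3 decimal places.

592.343

X̄̄ = (593.1 + 593.0 + 589.8 + 589.6 + 588.8 + 598.1 + 594.0) / 7 = 4146.4000 / 7 = 592.3429
CL = X̄̄ = 592.3429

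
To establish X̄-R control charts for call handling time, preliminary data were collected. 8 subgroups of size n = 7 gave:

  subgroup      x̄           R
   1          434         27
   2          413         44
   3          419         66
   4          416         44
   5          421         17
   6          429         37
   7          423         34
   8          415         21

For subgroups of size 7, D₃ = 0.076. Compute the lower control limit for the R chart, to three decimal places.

R̄ = (27 + 44 + 66 + 44 + 17 + 37 + 34 + 21) / 8 = 290.0000 / 8 = 36.2500
LCL_R = D₃·R̄ = 0.076 × 36.2500 = 2.7550

2.755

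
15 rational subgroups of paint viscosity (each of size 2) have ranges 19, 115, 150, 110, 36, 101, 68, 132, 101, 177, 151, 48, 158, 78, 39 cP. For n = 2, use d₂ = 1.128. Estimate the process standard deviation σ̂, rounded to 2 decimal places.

87.65

R̄ = (19 + 115 + 150 + 110 + 36 + 101 + 68 + 132 + 101 + 177 + 151 + 48 + 158 + 78 + 39) / 15 = 98.8667
σ̂ = R̄ / d₂ = 98.8667 / 1.128 = 87.6478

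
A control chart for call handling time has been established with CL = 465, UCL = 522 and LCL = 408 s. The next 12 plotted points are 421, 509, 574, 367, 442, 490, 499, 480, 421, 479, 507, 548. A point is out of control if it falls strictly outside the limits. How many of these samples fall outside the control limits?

Compare each point to [408, 522]: sample 3 = 574 > UCL; sample 4 = 367 < LCL; sample 12 = 548 > UCL.

3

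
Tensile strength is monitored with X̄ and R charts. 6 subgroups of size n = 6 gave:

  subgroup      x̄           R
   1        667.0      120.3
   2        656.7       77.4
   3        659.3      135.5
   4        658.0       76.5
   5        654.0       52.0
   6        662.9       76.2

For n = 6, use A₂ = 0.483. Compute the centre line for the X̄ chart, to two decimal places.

659.65

X̄̄ = (667.0 + 656.7 + 659.3 + 658.0 + 654.0 + 662.9) / 6 = 3957.9000 / 6 = 659.6500
CL = X̄̄ = 659.6500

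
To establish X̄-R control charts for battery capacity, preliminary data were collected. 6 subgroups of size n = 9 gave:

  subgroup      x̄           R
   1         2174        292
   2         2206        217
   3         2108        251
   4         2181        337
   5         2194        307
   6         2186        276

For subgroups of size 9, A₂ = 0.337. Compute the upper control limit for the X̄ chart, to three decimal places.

2269.193

X̄̄ = (2174 + 2206 + 2108 + 2181 + 2194 + 2186) / 6 = 13049.0000 / 6 = 2174.8333
R̄ = (292 + 217 + 251 + 337 + 307 + 276) / 6 = 1680.0000 / 6 = 280.0000
UCL = X̄̄ + A₂·R̄ = 2174.8333 + 0.337 × 280.0000 = 2269.1933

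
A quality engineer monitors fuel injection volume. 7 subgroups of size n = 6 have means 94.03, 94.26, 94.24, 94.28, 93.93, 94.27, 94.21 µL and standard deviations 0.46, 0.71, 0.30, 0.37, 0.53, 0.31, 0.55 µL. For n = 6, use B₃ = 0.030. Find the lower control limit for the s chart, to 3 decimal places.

0.014

s̄ = (0.46 + 0.71 + 0.30 + 0.37 + 0.53 + 0.31 + 0.55) / 7 = 0.4614
LCL_s = B₃·s̄ = 0.030 × 0.4614 = 0.0138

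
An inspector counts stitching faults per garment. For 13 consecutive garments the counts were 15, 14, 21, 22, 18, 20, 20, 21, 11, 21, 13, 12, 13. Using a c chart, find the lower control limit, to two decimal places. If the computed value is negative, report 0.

4.63

c̄ = (15 + 14 + 21 + 22 + 18 + 20 + 20 + 21 + 11 + 21 + 13 + 12 + 13) / 13 = 221 / 13 = 17.0000
LCL = c̄ − 3√c̄ = 17.0000 − 3 × 4.1231 = 4.6307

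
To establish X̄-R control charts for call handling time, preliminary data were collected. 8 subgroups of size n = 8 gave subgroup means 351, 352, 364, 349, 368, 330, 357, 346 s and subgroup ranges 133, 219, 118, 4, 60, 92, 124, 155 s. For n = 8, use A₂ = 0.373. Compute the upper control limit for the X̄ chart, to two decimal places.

X̄̄ = (351 + 352 + 364 + 349 + 368 + 330 + 357 + 346) / 8 = 2817.0000 / 8 = 352.1250
R̄ = (133 + 219 + 118 + 4 + 60 + 92 + 124 + 155) / 8 = 905.0000 / 8 = 113.1250
UCL = X̄̄ + A₂·R̄ = 352.1250 + 0.373 × 113.1250 = 394.3206

394.32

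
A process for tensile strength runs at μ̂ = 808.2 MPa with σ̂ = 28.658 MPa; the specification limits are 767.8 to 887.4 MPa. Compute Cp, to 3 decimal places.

Cp = (USL − LSL) / (6σ̂) = (887.4 − 767.8) / (6 × 28.658) = 119.6000 / 171.9480 = 0.6956

0.696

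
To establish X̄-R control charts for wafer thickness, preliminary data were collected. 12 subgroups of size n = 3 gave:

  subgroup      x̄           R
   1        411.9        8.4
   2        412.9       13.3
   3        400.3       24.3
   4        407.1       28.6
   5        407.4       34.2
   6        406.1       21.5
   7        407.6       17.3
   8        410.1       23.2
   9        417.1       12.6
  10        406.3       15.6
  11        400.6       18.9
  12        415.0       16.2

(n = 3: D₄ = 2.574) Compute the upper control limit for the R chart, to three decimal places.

R̄ = (8.4 + 13.3 + 24.3 + 28.6 + 34.2 + 21.5 + 17.3 + 23.2 + 12.6 + 15.6 + 18.9 + 16.2) / 12 = 234.1000 / 12 = 19.5083
UCL_R = D₄·R̄ = 2.574 × 19.5083 = 50.2144

50.214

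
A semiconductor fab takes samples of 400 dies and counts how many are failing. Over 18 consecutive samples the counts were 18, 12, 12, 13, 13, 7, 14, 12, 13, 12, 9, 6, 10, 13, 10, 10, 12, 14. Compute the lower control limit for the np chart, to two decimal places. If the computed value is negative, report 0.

1.57

p̄ = Σdᵢ / (k·n) = 210 / (18 × 400) = 0.02917
LCL = np̄ − 3·√(np̄(1−p̄)) = 11.6667 − 3 × 3.3655 = 1.5703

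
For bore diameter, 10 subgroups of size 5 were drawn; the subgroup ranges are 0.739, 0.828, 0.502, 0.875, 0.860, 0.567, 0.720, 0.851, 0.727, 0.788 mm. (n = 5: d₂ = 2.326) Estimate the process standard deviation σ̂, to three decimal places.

0.321

R̄ = (0.739 + 0.828 + 0.502 + 0.875 + 0.860 + 0.567 + 0.720 + 0.851 + 0.727 + 0.788) / 10 = 0.7457
σ̂ = R̄ / d₂ = 0.7457 / 2.326 = 0.3206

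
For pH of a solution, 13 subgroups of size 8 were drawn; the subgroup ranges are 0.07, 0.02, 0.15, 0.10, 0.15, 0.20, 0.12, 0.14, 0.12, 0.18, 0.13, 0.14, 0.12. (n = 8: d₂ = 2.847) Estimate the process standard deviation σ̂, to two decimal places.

0.04

R̄ = (0.07 + 0.02 + 0.15 + 0.10 + 0.15 + 0.20 + 0.12 + 0.14 + 0.12 + 0.18 + 0.13 + 0.14 + 0.12) / 13 = 0.1262
σ̂ = R̄ / d₂ = 0.1262 / 2.847 = 0.0443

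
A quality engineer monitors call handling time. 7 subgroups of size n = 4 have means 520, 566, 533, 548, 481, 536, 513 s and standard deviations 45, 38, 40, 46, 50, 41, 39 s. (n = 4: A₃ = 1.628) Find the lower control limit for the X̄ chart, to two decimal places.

X̄̄ = (520 + 566 + 533 + 548 + 481 + 536 + 513) / 7 = 528.1429
s̄ = (45 + 38 + 40 + 46 + 50 + 41 + 39) / 7 = 42.7143
LCL = X̄̄ − A₃·s̄ = 528.1429 − 1.628 × 42.7143 = 458.6040

458.60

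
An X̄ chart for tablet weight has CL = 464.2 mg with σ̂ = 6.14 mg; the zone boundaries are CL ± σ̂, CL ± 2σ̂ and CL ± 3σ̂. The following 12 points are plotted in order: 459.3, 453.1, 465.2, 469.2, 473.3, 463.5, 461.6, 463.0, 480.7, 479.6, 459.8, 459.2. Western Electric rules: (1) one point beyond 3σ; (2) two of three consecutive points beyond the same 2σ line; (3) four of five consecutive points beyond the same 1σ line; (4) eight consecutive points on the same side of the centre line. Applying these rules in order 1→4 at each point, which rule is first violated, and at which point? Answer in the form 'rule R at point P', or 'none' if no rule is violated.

rule 2 at point 10

Zone of each point (C = within 1σ̂, B = 1σ̂–2σ̂, A = 2σ̂–3σ̂, * = beyond 3σ̂; sign = side of CL): 1:-C, 2:-B, 3:+C, 4:+C, 5:+B, 6:-C, 7:-C, 8:-C, 9:+A, 10:+A, 11:-C, 12:-C
Rule 2 (two of three consecutive points beyond the same 2σ limit) is satisfied at point 10.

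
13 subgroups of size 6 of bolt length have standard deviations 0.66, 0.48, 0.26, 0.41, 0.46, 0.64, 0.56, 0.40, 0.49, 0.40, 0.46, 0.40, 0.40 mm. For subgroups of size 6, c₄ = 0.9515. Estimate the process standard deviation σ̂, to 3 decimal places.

0.487

s̄ = (0.66 + 0.48 + 0.26 + 0.41 + 0.46 + 0.64 + 0.56 + 0.40 + 0.49 + 0.40 + 0.46 + 0.40 + 0.40) / 13 = 0.4631
σ̂ = s̄ / c₄ = 0.4631 / 0.9515 = 0.4867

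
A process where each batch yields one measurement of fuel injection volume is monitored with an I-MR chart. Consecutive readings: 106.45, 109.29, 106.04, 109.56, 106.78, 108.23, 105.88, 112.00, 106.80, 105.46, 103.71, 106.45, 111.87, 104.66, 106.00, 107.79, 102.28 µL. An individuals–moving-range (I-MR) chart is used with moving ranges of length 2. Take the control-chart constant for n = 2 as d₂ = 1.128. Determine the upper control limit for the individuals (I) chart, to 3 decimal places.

116.092

X̄ = (106.45 + 109.29 + 106.04 + 109.56 + 106.78 + 108.23 + 105.88 + 112.00 + 106.80 + 105.46 + 103.71 + 106.45 + 111.87 + 104.66 + 106.00 + 107.79 + 102.28) / 17 = 107.0147
Moving ranges: 2.84, 3.25, 3.52, 2.78, 1.45, 2.35, 6.12, 5.20, 1.34, 1.75, 2.74, 5.42, 7.21, 1.34, 1.79, 5.51; M̄R̄ = 54.6100 / 16 = 3.4131
UCL = X̄ + 3·M̄R̄/d₂ = 107.0147 + 3 × 3.4131 / 1.128 = 116.0922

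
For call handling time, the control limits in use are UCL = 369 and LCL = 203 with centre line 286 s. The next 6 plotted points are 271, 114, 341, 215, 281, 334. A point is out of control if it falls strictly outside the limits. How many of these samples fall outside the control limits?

1

Compare each point to [203, 369]: sample 2 = 114 < LCL.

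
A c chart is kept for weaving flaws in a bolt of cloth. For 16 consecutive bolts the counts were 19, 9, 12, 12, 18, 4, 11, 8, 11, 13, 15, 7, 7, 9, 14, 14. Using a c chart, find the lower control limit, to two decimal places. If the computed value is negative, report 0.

1.29

c̄ = (19 + 9 + 12 + 12 + 18 + 4 + 11 + 8 + 11 + 13 + 15 + 7 + 7 + 9 + 14 + 14) / 16 = 183 / 16 = 11.4375
LCL = c̄ − 3√c̄ = 11.4375 − 3 × 3.3819 = 1.2917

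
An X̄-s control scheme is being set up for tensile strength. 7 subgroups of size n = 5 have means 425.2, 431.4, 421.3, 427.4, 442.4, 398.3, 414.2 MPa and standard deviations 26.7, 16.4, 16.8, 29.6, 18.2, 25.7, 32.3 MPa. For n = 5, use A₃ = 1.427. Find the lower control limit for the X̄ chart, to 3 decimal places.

X̄̄ = (425.2 + 431.4 + 421.3 + 427.4 + 442.4 + 398.3 + 414.2) / 7 = 422.8857
s̄ = (26.7 + 16.4 + 16.8 + 29.6 + 18.2 + 25.7 + 32.3) / 7 = 23.6714
LCL = X̄̄ − A₃·s̄ = 422.8857 − 1.427 × 23.6714 = 389.1066

389.107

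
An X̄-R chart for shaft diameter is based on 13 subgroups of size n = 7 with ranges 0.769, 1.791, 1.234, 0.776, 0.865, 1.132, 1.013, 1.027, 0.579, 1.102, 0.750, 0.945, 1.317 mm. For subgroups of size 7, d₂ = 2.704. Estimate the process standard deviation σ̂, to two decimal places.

0.38

R̄ = (0.769 + 1.791 + 1.234 + 0.776 + 0.865 + 1.132 + 1.013 + 1.027 + 0.579 + 1.102 + 0.750 + 0.945 + 1.317) / 13 = 1.0231
σ̂ = R̄ / d₂ = 1.0231 / 2.704 = 0.3784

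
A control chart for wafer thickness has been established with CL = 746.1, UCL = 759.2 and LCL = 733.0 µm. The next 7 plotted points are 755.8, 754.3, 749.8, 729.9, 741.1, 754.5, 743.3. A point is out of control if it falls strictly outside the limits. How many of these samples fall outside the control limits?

Compare each point to [733.0, 759.2]: sample 4 = 729.9 < LCL.

1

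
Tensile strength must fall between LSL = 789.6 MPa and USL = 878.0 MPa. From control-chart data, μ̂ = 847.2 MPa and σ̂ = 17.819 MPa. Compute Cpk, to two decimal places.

0.58

Cpu = (USL − μ̂) / (3σ̂) = (878.0 − 847.2) / (3 × 17.819) = 0.5762; Cpl = (μ̂ − LSL) / (3σ̂) = (847.2 − 789.6) / (3 × 17.819) = 1.0775; Cpk = min(Cpu, Cpl) = 0.5762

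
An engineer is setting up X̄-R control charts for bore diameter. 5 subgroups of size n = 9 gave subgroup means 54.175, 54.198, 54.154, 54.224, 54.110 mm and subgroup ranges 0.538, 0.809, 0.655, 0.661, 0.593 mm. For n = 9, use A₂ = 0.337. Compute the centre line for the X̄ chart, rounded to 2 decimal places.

54.17

X̄̄ = (54.175 + 54.198 + 54.154 + 54.224 + 54.110) / 5 = 270.8610 / 5 = 54.1722
CL = X̄̄ = 54.1722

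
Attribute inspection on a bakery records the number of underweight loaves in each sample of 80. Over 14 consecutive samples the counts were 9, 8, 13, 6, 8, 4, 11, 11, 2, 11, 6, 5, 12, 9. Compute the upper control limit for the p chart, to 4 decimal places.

0.2045

p̄ = Σdᵢ / (k·n) = 115 / (14 × 80) = 0.10268
UCL = p̄ + 3·√(p̄(1−p̄)/n) = 0.10268 + 3 × √(0.10268×0.89732/80) = 0.10268 + 3 × 0.03394 = 0.20449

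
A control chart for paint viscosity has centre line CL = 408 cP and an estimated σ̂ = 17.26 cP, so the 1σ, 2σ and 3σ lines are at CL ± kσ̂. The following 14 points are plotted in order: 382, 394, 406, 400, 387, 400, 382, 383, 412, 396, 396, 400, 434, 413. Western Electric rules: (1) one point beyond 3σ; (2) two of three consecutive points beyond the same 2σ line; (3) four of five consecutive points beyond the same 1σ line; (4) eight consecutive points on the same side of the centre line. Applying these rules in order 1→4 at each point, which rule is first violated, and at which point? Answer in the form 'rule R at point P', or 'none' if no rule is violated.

Zone of each point (C = within 1σ̂, B = 1σ̂–2σ̂, A = 2σ̂–3σ̂, * = beyond 3σ̂; sign = side of CL): 1:-B, 2:-C, 3:-C, 4:-C, 5:-B, 6:-C, 7:-B, 8:-B, 9:+C, 10:-C, 11:-C, 12:-C, 13:+B, 14:+C
Rule 4 (eight consecutive points on the same side of the centre line) is satisfied at point 8.

rule 4 at point 8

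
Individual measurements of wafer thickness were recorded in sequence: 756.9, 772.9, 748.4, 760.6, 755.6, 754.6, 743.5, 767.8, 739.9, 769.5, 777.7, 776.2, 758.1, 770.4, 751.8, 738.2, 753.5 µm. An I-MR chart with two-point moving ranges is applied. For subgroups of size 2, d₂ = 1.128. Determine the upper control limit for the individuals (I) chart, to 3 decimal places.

X̄ = (756.9 + 772.9 + 748.4 + 760.6 + 755.6 + 754.6 + 743.5 + 767.8 + 739.9 + 769.5 + 777.7 + 776.2 + 758.1 + 770.4 + 751.8 + 738.2 + 753.5) / 17 = 758.5647
Moving ranges: 16.0, 24.5, 12.2, 5.0, 1.0, 11.1, 24.3, 27.9, 29.6, 8.2, 1.5, 18.1, 12.3, 18.6, 13.6, 15.3; M̄R̄ = 239.2000 / 16 = 14.9500
UCL = X̄ + 3·M̄R̄/d₂ = 758.5647 + 3 × 14.9500 / 1.128 = 798.3253

798.325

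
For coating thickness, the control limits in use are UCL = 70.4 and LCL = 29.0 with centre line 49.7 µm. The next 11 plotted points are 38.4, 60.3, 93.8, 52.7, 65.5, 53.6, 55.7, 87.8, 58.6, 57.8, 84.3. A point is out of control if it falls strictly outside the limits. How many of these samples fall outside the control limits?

3

Compare each point to [29.0, 70.4]: sample 3 = 93.8 > UCL; sample 8 = 87.8 > UCL; sample 11 = 84.3 > UCL.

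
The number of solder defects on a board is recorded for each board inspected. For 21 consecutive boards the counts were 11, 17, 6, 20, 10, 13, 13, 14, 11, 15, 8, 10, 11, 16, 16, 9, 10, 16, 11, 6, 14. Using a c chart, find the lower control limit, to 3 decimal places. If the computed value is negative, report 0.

1.743

c̄ = (11 + 17 + 6 + 20 + 10 + 13 + 13 + 14 + 11 + 15 + 8 + 10 + 11 + 16 + 16 + 9 + 10 + 16 + 11 + 6 + 14) / 21 = 257 / 21 = 12.2381
LCL = c̄ − 3√c̄ = 12.2381 − 3 × 3.4983 = 1.7432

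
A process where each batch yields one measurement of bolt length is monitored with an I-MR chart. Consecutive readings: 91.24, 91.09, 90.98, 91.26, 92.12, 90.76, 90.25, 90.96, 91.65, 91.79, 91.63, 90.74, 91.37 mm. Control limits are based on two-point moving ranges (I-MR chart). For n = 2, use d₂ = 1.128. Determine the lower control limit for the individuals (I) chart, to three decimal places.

89.780

X̄ = (91.24 + 91.09 + 90.98 + 91.26 + 92.12 + 90.76 + 90.25 + 90.96 + 91.65 + 91.79 + 91.63 + 90.74 + 91.37) / 13 = 91.2185
Moving ranges: 0.15, 0.11, 0.28, 0.86, 1.36, 0.51, 0.71, 0.69, 0.14, 0.16, 0.89, 0.63; M̄R̄ = 6.4900 / 12 = 0.5408
LCL = X̄ − 3·M̄R̄/d₂ = 91.2185 − 3 × 0.5408 / 1.128 = 89.7801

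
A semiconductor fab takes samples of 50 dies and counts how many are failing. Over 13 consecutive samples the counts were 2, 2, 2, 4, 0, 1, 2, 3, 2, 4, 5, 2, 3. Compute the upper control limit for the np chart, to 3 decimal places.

7.051

p̄ = Σdᵢ / (k·n) = 32 / (13 × 50) = 0.04923
UCL = np̄ + 3·√(np̄(1−p̄)) = 2.4615 + 3 × √(2.4615×0.95077) = 2.4615 + 3 × 1.5298 = 7.0510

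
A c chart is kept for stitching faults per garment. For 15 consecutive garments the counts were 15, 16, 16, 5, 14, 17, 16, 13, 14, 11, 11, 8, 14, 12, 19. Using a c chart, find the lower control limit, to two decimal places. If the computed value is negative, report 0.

2.42

c̄ = (15 + 16 + 16 + 5 + 14 + 17 + 16 + 13 + 14 + 11 + 11 + 8 + 14 + 12 + 19) / 15 = 201 / 15 = 13.4000
LCL = c̄ − 3√c̄ = 13.4000 − 3 × 3.6606 = 2.4182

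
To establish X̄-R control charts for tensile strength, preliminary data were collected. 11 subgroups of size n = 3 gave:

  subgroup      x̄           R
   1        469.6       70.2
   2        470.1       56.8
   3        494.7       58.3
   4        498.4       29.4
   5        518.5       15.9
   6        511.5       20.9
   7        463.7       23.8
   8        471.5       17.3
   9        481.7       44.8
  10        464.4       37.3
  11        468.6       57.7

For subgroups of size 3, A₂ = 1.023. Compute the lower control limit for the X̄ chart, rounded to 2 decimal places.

X̄̄ = (469.6 + 470.1 + 494.7 + 498.4 + 518.5 + 511.5 + 463.7 + 471.5 + 481.7 + 464.4 + 468.6) / 11 = 5312.7000 / 11 = 482.9727
R̄ = (70.2 + 56.8 + 58.3 + 29.4 + 15.9 + 20.9 + 23.8 + 17.3 + 44.8 + 37.3 + 57.7) / 11 = 432.4000 / 11 = 39.3091
LCL = X̄̄ − A₂·R̄ = 482.9727 − 1.023 × 39.3091 = 442.7595

442.76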